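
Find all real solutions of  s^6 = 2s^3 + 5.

Let u = s^3. The equation becomes u^2 - 2u - 5 = 0.
By the quadratic formula, u = 1 + sqrt(6) or u = 1 - sqrt(6).
s^3 = 1 + sqrt(6) gives s = (1 + sqrt(6))^(1/3) ~= 1.511.
s^3 = 1 - sqrt(6) gives s = -(-1 + sqrt(6))^(1/3) ~= -1.1317.

s = -1.1317 or s = 1.511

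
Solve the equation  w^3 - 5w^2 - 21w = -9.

w = -3 or w = 0.3944 or w = 7.6056

Rearrange: w^3 - 5w^2 - 21w + 9 = 0.
Possible rational roots are divisors of 9. Testing w = -3 gives 0, so (w + 3) is a factor.
Divide: w^3 - 5w^2 - 21w + 9 = (w + 3)(w^2 - 8w + 3).
Apply the quadratic formula to w^2 - 8w + 3 = 0: w = (8 +/- sqrt(52))/2, i.e. w ~= 7.6056 or w ~= 0.3944.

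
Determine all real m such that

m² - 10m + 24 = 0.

m = 4 or m = 6

Factor: (m - 4)(m - 6) = 0.
So m = 4 or m = 6.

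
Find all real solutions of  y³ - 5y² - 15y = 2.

y = -2 or y = -0.1401 or y = 7.1401

Rearrange: y³ - 5y² - 15y - 2 = 0.
Possible rational roots are divisors of -2. Testing y = -2 gives 0, so (y + 2) is a factor.
Divide: y³ - 5y² - 15y - 2 = (y + 2)(y² - 7y - 1).
Apply the quadratic formula to y² - 7y - 1 = 0: y = (7 ± √53)/2, i.e. y ≈ 7.1401 or y ≈ -0.1401.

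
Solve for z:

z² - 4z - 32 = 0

Factor: (z + 4)(z - 8) = 0.
So z = -4 or z = 8.

z = -4 or z = 8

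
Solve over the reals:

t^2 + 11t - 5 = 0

t = -11.4372 or t = 0.4372

Discriminant: (11)^2 - 4*1*(-5) = 141.
Quadratic formula: t = (-11 +/- sqrt(141)) / 2.
So t = -11/2 + sqrt(141)/2 ~= 0.4372 or t = -sqrt(141)/2 - 11/2 ~= -11.4372.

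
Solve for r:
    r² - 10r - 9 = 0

r = -0.831 or r = 10.831

Discriminant: (-10)² − 4·1·(-9) = 136.
Quadratic formula: r = (10 ± √136) / 2.
So r = 5 + √(34) ≈ 10.831 or r = 5 - √(34) ≈ -0.831.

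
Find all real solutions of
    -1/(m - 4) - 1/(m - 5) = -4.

Multiply both sides by (m - 4)(m - 5):
-(m - 5) - (m - 4) = -4(m - 4)(m - 5).
Expand and collect terms: -4m² + 38m - 89 = 0.
By the quadratic formula, m = (-38 ± √20) / -8, so m ≈ 4.191 or m ≈ 5.309.
Neither value makes a denominator zero (m ≠ 4, m ≠ 5), so both are valid.

m = 4.191 or m = 5.309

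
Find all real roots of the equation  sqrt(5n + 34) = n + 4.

Square both sides: 5n + 34 = (n + 4)^2.
Expand and rearrange: n^2 + 3n - 18 = 0.
Solving gives n = 3 or n = -6.
Check each candidate in the original equation:
  n = 3: sqrt(49) = 7, while n + 4 = 7 — valid.
  n = -6: sqrt(4) = 2, while n + 4 = -2 — extraneous.

n = 3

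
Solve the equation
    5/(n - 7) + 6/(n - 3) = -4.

Multiply both sides by (n - 7)(n - 3):
5(n - 3) + 6(n - 7) = -4(n - 7)(n - 3).
Expand and collect terms: -4n² + 29n - 27 = 0.
By the quadratic formula, n = (-29 ± √409) / -8, so n ≈ 1.097 or n ≈ 6.153.
Neither value makes a denominator zero (n ≠ 7, n ≠ 3), so both are valid.

n = 1.097 or n = 6.153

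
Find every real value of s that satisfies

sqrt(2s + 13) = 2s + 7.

s = -2

Square both sides: 2s + 13 = (2s + 7)^2.
Expand and rearrange: 4s^2 + 26s + 36 = 0.
Solving gives s = -2 or s = -4.5.
Check each candidate in the original equation:
  s = -2: sqrt(9) = 3, while 2s + 7 = 3 — valid.
  s = -4.5: sqrt(4) = 2, while 2s + 7 = -2 — extraneous.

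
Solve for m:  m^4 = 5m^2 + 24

Let u = m^2. The equation becomes u^2 - 5u - 24 = 0.
Factor: (u + 3)(u - 8) = 0, so u = -3 or u = 8.
m^2 = -3 < 0 has no real solution.
m^2 = 8 gives m = +/-2*sqrt(2) ~= +/-2.8284.

m = -2.8284 or m = 2.8284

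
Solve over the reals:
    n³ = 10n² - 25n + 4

n = 0.1716 or n = 4 or n = 5.8284

Rearrange: n³ - 10n² + 25n - 4 = 0.
Possible rational roots are divisors of -4. Testing n = 4 gives 0, so (n - 4) is a factor.
Divide: n³ - 10n² + 25n - 4 = (n - 4)(n² - 6n + 1).
Apply the quadratic formula to n² - 6n + 1 = 0: n = (6 ± √32)/2, i.e. n ≈ 5.8284 or n ≈ 0.1716.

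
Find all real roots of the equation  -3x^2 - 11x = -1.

Rearrange to standard form: -3x^2 - 11x + 1 = 0.
Discriminant: (-11)^2 - 4*(-3)*1 = 133.
Quadratic formula: x = (11 +/- sqrt(133)) / (-6).
So x = -sqrt(133)/6 - 11/6 ~= -3.7554 or x = -11/6 + sqrt(133)/6 ~= 0.0888.

x = -3.7554 or x = 0.0888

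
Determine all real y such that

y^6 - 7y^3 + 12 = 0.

y = 1.4422 or y = 1.5874

Let u = y^3. The equation becomes u^2 - 7u + 12 = 0.
Factor: (u - 4)(u - 3) = 0, so u = 4 or u = 3.
y^3 = 4 gives y = (4)^(1/3) ~= 1.5874.
y^3 = 3 gives y = (3)^(1/3) ~= 1.4422.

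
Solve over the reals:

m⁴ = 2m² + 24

Let u = m². The equation becomes u² - 2u - 24 = 0.
Factor: (u + 4)(u - 6) = 0, so u = -4 or u = 6.
m² = -4 < 0 has no real solution.
m² = 6 gives m = ±√(6) ≈ ±2.4495.

m = -2.4495 or m = 2.4495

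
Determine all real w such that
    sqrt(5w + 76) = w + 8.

Square both sides: 5w + 76 = (w + 8)^2.
Expand and rearrange: w^2 + 11w - 12 = 0.
Solving gives w = 1 or w = -12.
Check each candidate in the original equation:
  w = 1: sqrt(81) = 9, while w + 8 = 9 — valid.
  w = -12: sqrt(16) = 4, while w + 8 = -4 — extraneous.

w = 1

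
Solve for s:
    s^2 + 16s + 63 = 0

s = -9 or s = -7

Factor: (s + 7)(s + 9) = 0.
So s = -7 or s = -9.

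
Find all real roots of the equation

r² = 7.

r = -2.6458 or r = 2.6458

Rearrange to standard form: r² - 7 = 0.
Discriminant: (0)² − 4·1·(-7) = 28.
Quadratic formula: r = (0 ± √28) / 2.
So r = √(7) ≈ 2.6458 or r = -√(7) ≈ -2.6458.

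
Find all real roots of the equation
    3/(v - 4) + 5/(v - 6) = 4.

v = 4.4189 or v = 7.5811

Multiply both sides by (v - 4)(v - 6):
3(v - 6) + 5(v - 4) = 4(v - 4)(v - 6).
Expand and collect terms: 4v^2 - 48v + 134 = 0.
By the quadratic formula, v = (48 +/- sqrt(160)) / 8, so v ~= 7.5811 or v ~= 4.4189.
Neither value makes a denominator zero (v != 4, v != 6), so both are valid.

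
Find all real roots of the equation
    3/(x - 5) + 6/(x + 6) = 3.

x = -4.1962 or x = 6.1962

Multiply both sides by (x - 5)(x + 6):
3(x + 6) + 6(x - 5) = 3(x - 5)(x + 6).
Expand and collect terms: 3x² - 6x - 78 = 0.
By the quadratic formula, x = (6 ± √972) / 6, so x ≈ 6.1962 or x ≈ -4.1962.
Neither value makes a denominator zero (x ≠ 5, x ≠ -6), so both are valid.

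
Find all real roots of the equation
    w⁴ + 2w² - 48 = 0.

Let u = w². The equation becomes u² + 2u - 48 = 0.
Factor: (u + 8)(u - 6) = 0, so u = -8 or u = 6.
w² = -8 < 0 has no real solution.
w² = 6 gives w = ±√(6) ≈ ±2.4495.

w = -2.4495 or w = 2.4495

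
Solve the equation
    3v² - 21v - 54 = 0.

Factor: 3(v - 9)(v + 2) = 0.
So v = 9 or v = -2.

v = -2 or v = 9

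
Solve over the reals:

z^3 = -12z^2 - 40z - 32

Rearrange: z^3 + 12z^2 + 40z + 32 = 0.
Possible rational roots are divisors of 32. Testing z = -4 gives 0, so (z + 4) is a factor.
Divide: z^3 + 12z^2 + 40z + 32 = (z + 4)(z^2 + 8z + 8).
Apply the quadratic formula to z^2 + 8z + 8 = 0: z = (-8 +/- sqrt(32))/2, i.e. z ~= -1.1716 or z ~= -6.8284.

z = -6.8284 or z = -4 or z = -1.1716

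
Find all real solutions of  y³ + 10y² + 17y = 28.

y = -7 or y = -4 or y = 1

Rearrange: y³ + 10y² + 17y - 28 = 0.
Possible rational roots are divisors of -28. Testing y = -4 gives 0, so (y + 4) is a factor.
Divide: y³ + 10y² + 17y - 28 = (y + 4)(y² + 6y - 7).
Factor the quadratic: y = 1 or y = -7.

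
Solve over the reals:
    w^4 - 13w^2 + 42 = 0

Let u = w^2. The equation becomes u^2 - 13u + 42 = 0.
Factor: (u - 7)(u - 6) = 0, so u = 7 or u = 6.
w^2 = 7 gives w = +/-sqrt(7) ~= +/-2.6458.
w^2 = 6 gives w = +/-sqrt(6) ~= +/-2.4495.

w = -2.6458 or w = -2.4495 or w = 2.4495 or w = 2.6458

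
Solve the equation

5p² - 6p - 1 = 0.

Discriminant: (-6)² − 4·5·(-1) = 56.
Quadratic formula: p = (6 ± √56) / 10.
So p = 3/5 + √(14)/5 ≈ 1.3483 or p = 3/5 - √(14)/5 ≈ -0.1483.

p = -0.1483 or p = 1.3483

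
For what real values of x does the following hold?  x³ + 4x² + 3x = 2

Rearrange: x³ + 4x² + 3x - 2 = 0.
Possible rational roots are divisors of -2. Testing x = -2 gives 0, so (x + 2) is a factor.
Divide: x³ + 4x² + 3x - 2 = (x + 2)(x² + 2x - 1).
Apply the quadratic formula to x² + 2x - 1 = 0: x = (-2 ± √8)/2, i.e. x ≈ 0.4142 or x ≈ -2.4142.

x = -2.4142 or x = -2 or x = 0.4142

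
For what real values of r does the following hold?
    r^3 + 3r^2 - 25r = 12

Rearrange: r^3 + 3r^2 - 25r - 12 = 0.
Possible rational roots are divisors of -12. Testing r = 4 gives 0, so (r - 4) is a factor.
Divide: r^3 + 3r^2 - 25r - 12 = (r - 4)(r^2 + 7r + 3).
Apply the quadratic formula to r^2 + 7r + 3 = 0: r = (-7 +/- sqrt(37))/2, i.e. r ~= -0.4586 or r ~= -6.5414.

r = -6.5414 or r = -0.4586 or r = 4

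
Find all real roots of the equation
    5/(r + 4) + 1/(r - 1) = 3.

r = -2.4791 or r = 1.4791

Multiply both sides by (r + 4)(r - 1):
5(r - 1) + (r + 4) = 3(r + 4)(r - 1).
Expand and collect terms: 3r² + 3r - 11 = 0.
By the quadratic formula, r = (-3 ± √141) / 6, so r ≈ 1.4791 or r ≈ -2.4791.
Neither value makes a denominator zero (r ≠ -4, r ≠ 1), so both are valid.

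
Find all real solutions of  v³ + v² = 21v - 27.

v = -5.6056 or v = 1.6056 or v = 3

Rearrange: v³ + v² - 21v + 27 = 0.
Possible rational roots are divisors of 27. Testing v = 3 gives 0, so (v - 3) is a factor.
Divide: v³ + v² - 21v + 27 = (v - 3)(v² + 4v - 9).
Apply the quadratic formula to v² + 4v - 9 = 0: v = (-4 ± √52)/2, i.e. v ≈ 1.6056 or v ≈ -5.6056.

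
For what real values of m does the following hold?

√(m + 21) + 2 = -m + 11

m = 4

Isolate the radical: √(m + 21) = -m + 9.
Square both sides: m + 21 = (-m + 9)².
Expand and rearrange: m² - 19m + 60 = 0.
Solving gives m = 15 or m = 4.
Check each candidate in the original equation:
  m = 15: √(36) = 6, while -m + 9 = -6 — extraneous.
  m = 4: √(25) = 5, while -m + 9 = 5 — valid.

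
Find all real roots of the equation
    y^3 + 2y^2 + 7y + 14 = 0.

Possible rational roots are divisors of 14. Testing y = -2 gives 0, so (y + 2) is a factor.
Divide: y^3 + 2y^2 + 7y + 14 = (y + 2)(y^2 + 7).
The quadratic y^2 + 7 has discriminant -28 < 0, so no further real roots.

y = -2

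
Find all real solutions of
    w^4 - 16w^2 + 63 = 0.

Let u = w^2. The equation becomes u^2 - 16u + 63 = 0.
Factor: (u - 9)(u - 7) = 0, so u = 9 or u = 7.
w^2 = 9 gives w = +/-3.
w^2 = 7 gives w = +/-sqrt(7) ~= +/-2.6458.

w = -3 or w = -2.6458 or w = 2.6458 or w = 3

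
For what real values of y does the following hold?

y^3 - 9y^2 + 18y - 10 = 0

Possible rational roots are divisors of -10. Testing y = 1 gives 0, so (y - 1) is a factor.
Divide: y^3 - 9y^2 + 18y - 10 = (y - 1)(y^2 - 8y + 10).
Apply the quadratic formula to y^2 - 8y + 10 = 0: y = (8 +/- sqrt(24))/2, i.e. y ~= 6.4495 or y ~= 1.5505.

y = 1 or y = 1.5505 or y = 6.4495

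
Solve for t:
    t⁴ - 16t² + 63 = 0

t = -3 or t = -2.6458 or t = 2.6458 or t = 3

Let u = t². The equation becomes u² - 16u + 63 = 0.
Factor: (u - 9)(u - 7) = 0, so u = 9 or u = 7.
t² = 9 gives t = ±3.
t² = 7 gives t = ±√(7) ≈ ±2.6458.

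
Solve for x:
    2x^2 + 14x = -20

Bring every term to one side: 2x^2 + 14x + 20 = 0.
Factor: 2(x + 5)(x + 2) = 0.
So x = -5 or x = -2.

x = -5 or x = -2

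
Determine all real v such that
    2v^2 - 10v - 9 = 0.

v = -0.7787 or v = 5.7787

Discriminant: (-10)^2 - 4*2*(-9) = 172.
Quadratic formula: v = (10 +/- sqrt(172)) / 4.
So v = 5/2 + sqrt(43)/2 ~= 5.7787 or v = 5/2 - sqrt(43)/2 ~= -0.7787.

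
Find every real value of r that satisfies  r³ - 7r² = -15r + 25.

Rearrange: r³ - 7r² + 15r - 25 = 0.
Possible rational roots are divisors of -25. Testing r = 5 gives 0, so (r - 5) is a factor.
Divide: r³ - 7r² + 15r - 25 = (r - 5)(r² - 2r + 5).
The quadratic r² - 2r + 5 has discriminant -16 < 0, so no further real roots.

r = 5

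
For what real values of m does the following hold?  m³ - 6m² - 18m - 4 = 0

Possible rational roots are divisors of -4. Testing m = -2 gives 0, so (m + 2) is a factor.
Divide: m³ - 6m² - 18m - 4 = (m + 2)(m² - 8m - 2).
Apply the quadratic formula to m² - 8m - 2 = 0: m = (8 ± √72)/2, i.e. m ≈ 8.2426 or m ≈ -0.2426.

m = -2 or m = -0.2426 or m = 8.2426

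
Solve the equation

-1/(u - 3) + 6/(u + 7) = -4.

u = -8.468 or u = 3.218

Multiply both sides by (u - 3)(u + 7):
-(u + 7) + 6(u - 3) = -4(u - 3)(u + 7).
Expand and collect terms: -4u^2 - 21u + 109 = 0.
By the quadratic formula, u = (21 +/- sqrt(2185)) / -8, so u ~= -8.468 or u ~= 3.218.
Neither value makes a denominator zero (u != 3, u != -7), so both are valid.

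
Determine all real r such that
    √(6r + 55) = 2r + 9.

r = -1

Square both sides: 6r + 55 = (2r + 9)².
Expand and rearrange: 4r² + 30r + 26 = 0.
Solving gives r = -1 or r = -6.5.
Check each candidate in the original equation:
  r = -1: √(49) = 7, while 2r + 9 = 7 — valid.
  r = -6.5: √(16) = 4, while 2r + 9 = -4 — extraneous.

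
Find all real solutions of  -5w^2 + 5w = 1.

w = 0.2764 or w = 0.7236

Rearrange to standard form: -5w^2 + 5w - 1 = 0.
Discriminant: (5)^2 - 4*(-5)*(-1) = 5.
Quadratic formula: w = (-5 +/- sqrt(5)) / (-10).
So w = 1/2 - sqrt(5)/10 ~= 0.2764 or w = sqrt(5)/10 + 1/2 ~= 0.7236.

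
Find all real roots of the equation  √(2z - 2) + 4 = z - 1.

z = 9

Isolate the radical: √(2z - 2) = z - 5.
Square both sides: 2z - 2 = (z - 5)².
Expand and rearrange: z² - 12z + 27 = 0.
Solving gives z = 9 or z = 3.
Check each candidate in the original equation:
  z = 9: √(16) = 4, while z - 5 = 4 — valid.
  z = 3: √(4) = 2, while z - 5 = -2 — extraneous.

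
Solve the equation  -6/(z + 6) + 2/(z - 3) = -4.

Multiply both sides by (z + 6)(z - 3):
-6(z - 3) + 2(z + 6) = -4(z + 6)(z - 3).
Expand and collect terms: -4z² - 8z + 42 = 0.
By the quadratic formula, z = (8 ± √736) / -8, so z ≈ -4.3912 or z ≈ 2.3912.
Neither value makes a denominator zero (z ≠ -6, z ≠ 3), so both are valid.

z = -4.3912 or z = 2.3912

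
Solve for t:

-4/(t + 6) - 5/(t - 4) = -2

Multiply both sides by (t + 6)(t - 4):
-4(t - 4) - 5(t + 6) = -2(t + 6)(t - 4).
Expand and collect terms: -2t² + 5t + 62 = 0.
By the quadratic formula, t = (-5 ± √521) / -4, so t ≈ -4.4564 or t ≈ 6.9564.
Neither value makes a denominator zero (t ≠ -6, t ≠ 4), so both are valid.

t = -4.4564 or t = 6.9564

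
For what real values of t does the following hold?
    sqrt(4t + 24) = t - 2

Square both sides: 4t + 24 = (t - 2)^2.
Expand and rearrange: t^2 - 8t - 20 = 0.
Solving gives t = 10 or t = -2.
Check each candidate in the original equation:
  t = 10: sqrt(64) = 8, while t - 2 = 8 — valid.
  t = -2: sqrt(16) = 4, while t - 2 = -4 — extraneous.

t = 10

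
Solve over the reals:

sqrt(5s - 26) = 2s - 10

s = 5.25 or s = 6

Square both sides: 5s - 26 = (2s - 10)^2.
Expand and rearrange: 4s^2 - 45s + 126 = 0.
Solving gives s = 6 or s = 5.25.
Check each candidate in the original equation:
  s = 6: sqrt(4) = 2, while 2s - 10 = 2 — valid.
  s = 5.25: sqrt(0.25) = 0.5, while 2s - 10 = 0.5 — valid.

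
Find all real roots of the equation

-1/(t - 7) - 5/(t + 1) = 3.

Multiply both sides by (t - 7)(t + 1):
-(t + 1) - 5(t - 7) = 3(t - 7)(t + 1).
Expand and collect terms: 3t² - 12t - 55 = 0.
By the quadratic formula, t = (12 ± √804) / 6, so t ≈ 6.7258 or t ≈ -2.7258.
Neither value makes a denominator zero (t ≠ 7, t ≠ -1), so both are valid.

t = -2.7258 or t = 6.7258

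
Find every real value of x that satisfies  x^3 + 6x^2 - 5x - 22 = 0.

Possible rational roots are divisors of -22. Testing x = 2 gives 0, so (x - 2) is a factor.
Divide: x^3 + 6x^2 - 5x - 22 = (x - 2)(x^2 + 8x + 11).
Apply the quadratic formula to x^2 + 8x + 11 = 0: x = (-8 +/- sqrt(20))/2, i.e. x ~= -1.7639 or x ~= -6.2361.

x = -6.2361 or x = -1.7639 or x = 2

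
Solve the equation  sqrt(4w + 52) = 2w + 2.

Square both sides: 4w + 52 = (2w + 2)^2.
Expand and rearrange: 4w^2 + 4w - 48 = 0.
Solving gives w = 3 or w = -4.
Check each candidate in the original equation:
  w = 3: sqrt(64) = 8, while 2w + 2 = 8 — valid.
  w = -4: sqrt(36) = 6, while 2w + 2 = -6 — extraneous.

w = 3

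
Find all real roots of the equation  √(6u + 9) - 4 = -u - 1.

Isolate the radical: √(6u + 9) = -u + 3.
Square both sides: 6u + 9 = (-u + 3)².
Expand and rearrange: u² - 12u = 0.
Solving gives u = 12 or u = 0.
Check each candidate in the original equation:
  u = 12: √(81) = 9, while -u + 3 = -9 — extraneous.
  u = 0: √(9) = 3, while -u + 3 = 3 — valid.

u = 0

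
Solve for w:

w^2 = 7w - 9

w = 1.6972 or w = 5.3028

Rearrange to standard form: w^2 - 7w + 9 = 0.
Discriminant: (-7)^2 - 4*1*9 = 13.
Quadratic formula: w = (7 +/- sqrt(13)) / 2.
So w = sqrt(13)/2 + 7/2 ~= 5.3028 or w = 7/2 - sqrt(13)/2 ~= 1.6972.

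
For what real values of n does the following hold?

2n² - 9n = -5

n = 0.6492 or n = 3.8508

Rearrange to standard form: 2n² - 9n + 5 = 0.
Discriminant: (-9)² − 4·2·5 = 41.
Quadratic formula: n = (9 ± √41) / 4.
So n = √(41)/4 + 9/4 ≈ 3.8508 or n = 9/4 - √(41)/4 ≈ 0.6492.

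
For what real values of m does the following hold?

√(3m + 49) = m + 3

Square both sides: 3m + 49 = (m + 3)².
Expand and rearrange: m² + 3m - 40 = 0.
Solving gives m = 5 or m = -8.
Check each candidate in the original equation:
  m = 5: √(64) = 8, while m + 3 = 8 — valid.
  m = -8: √(25) = 5, while m + 3 = -5 — extraneous.

m = 5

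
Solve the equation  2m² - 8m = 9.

Rearrange to standard form: 2m² - 8m - 9 = 0.
Discriminant: (-8)² − 4·2·(-9) = 136.
Quadratic formula: m = (8 ± √136) / 4.
So m = 2 + √(34)/2 ≈ 4.9155 or m = 2 - √(34)/2 ≈ -0.9155.

m = -0.9155 or m = 4.9155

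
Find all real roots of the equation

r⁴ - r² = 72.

Let u = r². The equation becomes u² - u - 72 = 0.
Factor: (u + 8)(u - 9) = 0, so u = -8 or u = 9.
r² = -8 < 0 has no real solution.
r² = 9 gives r = ±3.

r = -3 or r = 3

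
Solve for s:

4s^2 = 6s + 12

Rearrange to standard form: 4s^2 - 6s - 12 = 0.
Discriminant: (-6)^2 - 4*4*(-12) = 228.
Quadratic formula: s = (6 +/- sqrt(228)) / 8.
So s = 3/4 + sqrt(57)/4 ~= 2.6375 or s = 3/4 - sqrt(57)/4 ~= -1.1375.

s = -1.1375 or s = 2.6375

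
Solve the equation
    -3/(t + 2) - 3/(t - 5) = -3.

Multiply both sides by (t + 2)(t - 5):
-3(t - 5) - 3(t + 2) = -3(t + 2)(t - 5).
Expand and collect terms: -3t² + 15t + 21 = 0.
By the quadratic formula, t = (-15 ± √477) / -6, so t ≈ -1.1401 or t ≈ 6.1401.
Neither value makes a denominator zero (t ≠ -2, t ≠ 5), so both are valid.

t = -1.1401 or t = 6.1401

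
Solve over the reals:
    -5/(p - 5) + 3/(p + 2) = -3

p = -2.8244 or p = 6.4911

Multiply both sides by (p - 5)(p + 2):
-5(p + 2) + 3(p - 5) = -3(p - 5)(p + 2).
Expand and collect terms: -3p^2 + 11p + 55 = 0.
By the quadratic formula, p = (-11 +/- sqrt(781)) / -6, so p ~= -2.8244 or p ~= 6.4911.
Neither value makes a denominator zero (p != 5, p != -2), so both are valid.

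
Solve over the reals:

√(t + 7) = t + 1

t = 2

Square both sides: t + 7 = (t + 1)².
Expand and rearrange: t² + t - 6 = 0.
Solving gives t = 2 or t = -3.
Check each candidate in the original equation:
  t = 2: √(9) = 3, while t + 1 = 3 — valid.
  t = -3: √(4) = 2, while t + 1 = -2 — extraneous.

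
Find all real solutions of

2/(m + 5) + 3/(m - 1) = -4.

Multiply both sides by (m + 5)(m - 1):
2(m - 1) + 3(m + 5) = -4(m + 5)(m - 1).
Expand and collect terms: -4m^2 - 21m + 7 = 0.
By the quadratic formula, m = (21 +/- sqrt(553)) / -8, so m ~= -5.5645 or m ~= 0.3145.
Neither value makes a denominator zero (m != -5, m != 1), so both are valid.

m = -5.5645 or m = 0.3145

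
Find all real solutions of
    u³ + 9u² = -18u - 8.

u = -6.3723 or u = -2 or u = -0.6277

Rearrange: u³ + 9u² + 18u + 8 = 0.
Possible rational roots are divisors of 8. Testing u = -2 gives 0, so (u + 2) is a factor.
Divide: u³ + 9u² + 18u + 8 = (u + 2)(u² + 7u + 4).
Apply the quadratic formula to u² + 7u + 4 = 0: u = (-7 ± √33)/2, i.e. u ≈ -0.6277 or u ≈ -6.3723.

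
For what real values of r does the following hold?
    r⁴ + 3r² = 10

Let u = r². The equation becomes u² + 3u - 10 = 0.
Factor: (u - 2)(u + 5) = 0, so u = 2 or u = -5.
r² = 2 gives r = ±√(2) ≈ ±1.4142.
r² = -5 < 0 has no real solution.

r = -1.4142 or r = 1.4142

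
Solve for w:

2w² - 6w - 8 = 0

w = -1 or w = 4

Factor: 2(w + 1)(w - 4) = 0.
So w = -1 or w = 4.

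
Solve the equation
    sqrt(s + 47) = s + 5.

s = 2

Square both sides: s + 47 = (s + 5)^2.
Expand and rearrange: s^2 + 9s - 22 = 0.
Solving gives s = 2 or s = -11.
Check each candidate in the original equation:
  s = 2: sqrt(49) = 7, while s + 5 = 7 — valid.
  s = -11: sqrt(36) = 6, while s + 5 = -6 — extraneous.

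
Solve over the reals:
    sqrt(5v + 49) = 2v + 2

v = 3

Square both sides: 5v + 49 = (2v + 2)^2.
Expand and rearrange: 4v^2 + 3v - 45 = 0.
Solving gives v = 3 or v = -3.75.
Check each candidate in the original equation:
  v = 3: sqrt(64) = 8, while 2v + 2 = 8 — valid.
  v = -3.75: sqrt(30.25) = 5.5, while 2v + 2 = -5.5 — extraneous.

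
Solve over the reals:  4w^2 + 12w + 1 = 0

Discriminant: (12)^2 - 4*4*1 = 128.
Quadratic formula: w = (-12 +/- sqrt(128)) / 8.
So w = -3/2 + sqrt(2) ~= -0.0858 or w = -3/2 - sqrt(2) ~= -2.9142.

w = -2.9142 or w = -0.0858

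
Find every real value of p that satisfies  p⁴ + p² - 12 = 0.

Let u = p². The equation becomes u² + u - 12 = 0.
Factor: (u - 3)(u + 4) = 0, so u = 3 or u = -4.
p² = 3 gives p = ±√(3) ≈ ±1.7321.
p² = -4 < 0 has no real solution.

p = -1.7321 or p = 1.7321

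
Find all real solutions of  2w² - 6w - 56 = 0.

Factor: 2(w + 4)(w - 7) = 0.
So w = -4 or w = 7.

w = -4 or w = 7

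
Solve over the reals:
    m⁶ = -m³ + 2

Let u = m³. The equation becomes u² + u - 2 = 0.
Factor: (u - 1)(u + 2) = 0, so u = 1 or u = -2.
m³ = 1 gives m = 1.
m³ = -2 gives m = -∛(2) ≈ -1.2599.

m = -1.2599 or m = 1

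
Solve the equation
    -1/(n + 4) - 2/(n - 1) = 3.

n = -4.3805 or n = 0.3805

Multiply both sides by (n + 4)(n - 1):
-(n - 1) - 2(n + 4) = 3(n + 4)(n - 1).
Expand and collect terms: 3n^2 + 12n - 5 = 0.
By the quadratic formula, n = (-12 +/- sqrt(204)) / 6, so n ~= 0.3805 or n ~= -4.3805.
Neither value makes a denominator zero (n != -4, n != 1), so both are valid.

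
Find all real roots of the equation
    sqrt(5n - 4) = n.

Square both sides: 5n - 4 = (n)^2.
Expand and rearrange: n^2 - 5n + 4 = 0.
Solving gives n = 4 or n = 1.
Check each candidate in the original equation:
  n = 4: sqrt(16) = 4, while n = 4 — valid.
  n = 1: sqrt(1) = 1, while n = 1 — valid.

n = 1 or n = 4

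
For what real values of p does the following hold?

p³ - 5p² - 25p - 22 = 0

p = -2 or p = -1.3218 or p = 8.3218

Possible rational roots are divisors of -22. Testing p = -2 gives 0, so (p + 2) is a factor.
Divide: p³ - 5p² - 25p - 22 = (p + 2)(p² - 7p - 11).
Apply the quadratic formula to p² - 7p - 11 = 0: p = (7 ± √93)/2, i.e. p ≈ 8.3218 or p ≈ -1.3218.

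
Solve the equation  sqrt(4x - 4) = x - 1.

Square both sides: 4x - 4 = (x - 1)^2.
Expand and rearrange: x^2 - 6x + 5 = 0.
Solving gives x = 5 or x = 1.
Check each candidate in the original equation:
  x = 5: sqrt(16) = 4, while x - 1 = 4 — valid.
  x = 1: sqrt(0) = 0, while x - 1 = 0 — valid.

x = 1 or x = 5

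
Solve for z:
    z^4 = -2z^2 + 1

z = -0.6436 or z = 0.6436

Let u = z^2. The equation becomes u^2 + 2u - 1 = 0.
By the quadratic formula, u = -1 + sqrt(2) or u = -sqrt(2) - 1.
z^2 = -1 + sqrt(2) gives z = +/-sqrt(-1 + sqrt(2)) ~= +/-0.6436.
z^2 = -sqrt(2) - 1 < 0 has no real solution.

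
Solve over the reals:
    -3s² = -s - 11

s = -1.7554 or s = 2.0888

Rearrange to standard form: -3s² + s + 11 = 0.
Discriminant: (1)² − 4·(-3)·11 = 133.
Quadratic formula: s = (-1 ± √133) / (-6).
So s = 1/6 - √(133)/6 ≈ -1.7554 or s = 1/6 + √(133)/6 ≈ 2.0888.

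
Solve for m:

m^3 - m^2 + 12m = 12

m = 1

Rearrange: m^3 - m^2 + 12m - 12 = 0.
Possible rational roots are divisors of -12. Testing m = 1 gives 0, so (m - 1) is a factor.
Divide: m^3 - m^2 + 12m - 12 = (m - 1)(m^2 + 12).
The quadratic m^2 + 12 has discriminant -48 < 0, so no further real roots.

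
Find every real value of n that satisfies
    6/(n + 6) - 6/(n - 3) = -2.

n = -8.3739 or n = 5.3739

Multiply both sides by (n + 6)(n - 3):
6(n - 3) - 6(n + 6) = -2(n + 6)(n - 3).
Expand and collect terms: -2n^2 - 6n + 90 = 0.
By the quadratic formula, n = (6 +/- sqrt(756)) / -4, so n ~= -8.3739 or n ~= 5.3739.
Neither value makes a denominator zero (n != -6, n != 3), so both are valid.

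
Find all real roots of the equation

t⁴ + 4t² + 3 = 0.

Let u = t². The equation becomes u² + 4u + 3 = 0.
Factor: (u + 1)(u + 3) = 0, so u = -1 or u = -3.
t² = -1 < 0 has no real solution.
t² = -3 < 0 has no real solution.

No real solutions.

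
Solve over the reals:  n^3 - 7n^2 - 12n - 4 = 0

Possible rational roots are divisors of -4. Testing n = -1 gives 0, so (n + 1) is a factor.
Divide: n^3 - 7n^2 - 12n - 4 = (n + 1)(n^2 - 8n - 4).
Apply the quadratic formula to n^2 - 8n - 4 = 0: n = (8 +/- sqrt(80))/2, i.e. n ~= 8.4721 or n ~= -0.4721.

n = -1 or n = -0.4721 or n = 8.4721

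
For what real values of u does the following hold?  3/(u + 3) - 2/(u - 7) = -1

u = -5.5887 or u = 8.5887

Multiply both sides by (u + 3)(u - 7):
3(u - 7) - 2(u + 3) = -(u + 3)(u - 7).
Expand and collect terms: -u^2 + 3u + 48 = 0.
By the quadratic formula, u = (-3 +/- sqrt(201)) / -2, so u ~= -5.5887 or u ~= 8.5887.
Neither value makes a denominator zero (u != -3, u != 7), so both are valid.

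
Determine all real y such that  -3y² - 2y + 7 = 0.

y = -1.8968 or y = 1.2301

Discriminant: (-2)² − 4·(-3)·7 = 88.
Quadratic formula: y = (2 ± √88) / (-6).
So y = -√(22)/3 - 1/3 ≈ -1.8968 or y = -1/3 + √(22)/3 ≈ 1.2301.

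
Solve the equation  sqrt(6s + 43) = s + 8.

Square both sides: 6s + 43 = (s + 8)^2.
Expand and rearrange: s^2 + 10s + 21 = 0.
Solving gives s = -3 or s = -7.
Check each candidate in the original equation:
  s = -3: sqrt(25) = 5, while s + 8 = 5 — valid.
  s = -7: sqrt(1) = 1, while s + 8 = 1 — valid.

s = -7 or s = -3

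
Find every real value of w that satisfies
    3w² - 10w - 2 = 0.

w = -0.1893 or w = 3.5226

Discriminant: (-10)² − 4·3·(-2) = 124.
Quadratic formula: w = (10 ± √124) / 6.
So w = 5/3 + √(31)/3 ≈ 3.5226 or w = 5/3 - √(31)/3 ≈ -0.1893.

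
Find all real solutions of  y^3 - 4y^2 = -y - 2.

Rearrange: y^3 - 4y^2 + y + 2 = 0.
Possible rational roots are divisors of 2. Testing y = 1 gives 0, so (y - 1) is a factor.
Divide: y^3 - 4y^2 + y + 2 = (y - 1)(y^2 - 3y - 2).
Apply the quadratic formula to y^2 - 3y - 2 = 0: y = (3 +/- sqrt(17))/2, i.e. y ~= 3.5616 or y ~= -0.5616.

y = -0.5616 or y = 1 or y = 3.5616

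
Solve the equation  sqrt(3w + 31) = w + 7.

Square both sides: 3w + 31 = (w + 7)^2.
Expand and rearrange: w^2 + 11w + 18 = 0.
Solving gives w = -2 or w = -9.
Check each candidate in the original equation:
  w = -2: sqrt(25) = 5, while w + 7 = 5 — valid.
  w = -9: sqrt(4) = 2, while w + 7 = -2 — extraneous.

w = -2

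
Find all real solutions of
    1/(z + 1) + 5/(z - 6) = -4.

z = -1.3016 or z = 4.8016

Multiply both sides by (z + 1)(z - 6):
(z - 6) + 5(z + 1) = -4(z + 1)(z - 6).
Expand and collect terms: -4z² + 14z + 25 = 0.
By the quadratic formula, z = (-14 ± √596) / -8, so z ≈ -1.3016 or z ≈ 4.8016.
Neither value makes a denominator zero (z ≠ -1, z ≠ 6), so both are valid.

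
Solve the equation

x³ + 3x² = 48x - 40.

x = -8.899 or x = 0.899 or x = 5

Rearrange: x³ + 3x² - 48x + 40 = 0.
Possible rational roots are divisors of 40. Testing x = 5 gives 0, so (x - 5) is a factor.
Divide: x³ + 3x² - 48x + 40 = (x - 5)(x² + 8x - 8).
Apply the quadratic formula to x² + 8x - 8 = 0: x = (-8 ± √96)/2, i.e. x ≈ 0.899 or x ≈ -8.899.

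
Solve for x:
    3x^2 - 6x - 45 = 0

x = -3 or x = 5

Factor: 3(x - 5)(x + 3) = 0.
So x = 5 or x = -3.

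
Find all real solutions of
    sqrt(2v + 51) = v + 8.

Square both sides: 2v + 51 = (v + 8)^2.
Expand and rearrange: v^2 + 14v + 13 = 0.
Solving gives v = -1 or v = -13.
Check each candidate in the original equation:
  v = -1: sqrt(49) = 7, while v + 8 = 7 — valid.
  v = -13: sqrt(25) = 5, while v + 8 = -5 — extraneous.

v = -1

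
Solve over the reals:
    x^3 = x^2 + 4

x = 2

Rearrange: x^3 - x^2 - 4 = 0.
Possible rational roots are divisors of -4. Testing x = 2 gives 0, so (x - 2) is a factor.
Divide: x^3 - x^2 - 4 = (x - 2)(x^2 + x + 2).
The quadratic x^2 + x + 2 has discriminant -7 < 0, so no further real roots.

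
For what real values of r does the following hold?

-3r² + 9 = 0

r = -1.7321 or r = 1.7321

Discriminant: (0)² − 4·(-3)·9 = 108.
Quadratic formula: r = (0 ± √108) / (-6).
So r = -√(3) ≈ -1.7321 or r = √(3) ≈ 1.7321.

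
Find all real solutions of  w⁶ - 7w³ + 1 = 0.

w = 0.5264 or w = 1.8995

Let u = w³. The equation becomes u² - 7u + 1 = 0.
By the quadratic formula, u = 3·√(5)/2 + 7/2 or u = 7/2 - 3·√(5)/2.
w³ = 3·√(5)/2 + 7/2 gives w = ∛(3·√(5)/2 + 7/2) ≈ 1.8995.
w³ = 7/2 - 3·√(5)/2 gives w = ∛(7/2 - 3·√(5)/2) ≈ 0.5264.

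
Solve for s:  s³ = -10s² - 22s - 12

Rearrange: s³ + 10s² + 22s + 12 = 0.
Possible rational roots are divisors of 12. Testing s = -2 gives 0, so (s + 2) is a factor.
Divide: s³ + 10s² + 22s + 12 = (s + 2)(s² + 8s + 6).
Apply the quadratic formula to s² + 8s + 6 = 0: s = (-8 ± √40)/2, i.e. s ≈ -0.8377 or s ≈ -7.1623.

s = -7.1623 or s = -2 or s = -0.8377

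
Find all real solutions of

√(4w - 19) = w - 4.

w = 5 or w = 7

Square both sides: 4w - 19 = (w - 4)².
Expand and rearrange: w² - 12w + 35 = 0.
Solving gives w = 7 or w = 5.
Check each candidate in the original equation:
  w = 7: √(9) = 3, while w - 4 = 3 — valid.
  w = 5: √(1) = 1, while w - 4 = 1 — valid.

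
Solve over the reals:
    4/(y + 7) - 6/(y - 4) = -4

y = -7.888 or y = 5.388

Multiply both sides by (y + 7)(y - 4):
4(y - 4) - 6(y + 7) = -4(y + 7)(y - 4).
Expand and collect terms: -4y^2 - 10y + 170 = 0.
By the quadratic formula, y = (10 +/- sqrt(2820)) / -8, so y ~= -7.888 or y ~= 5.388.
Neither value makes a denominator zero (y != -7, y != 4), so both are valid.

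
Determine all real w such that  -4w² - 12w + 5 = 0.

w = -3.3708 or w = 0.3708

Discriminant: (-12)² − 4·(-4)·5 = 224.
Quadratic formula: w = (12 ± √224) / (-8).
So w = -√(14)/2 - 3/2 ≈ -3.3708 or w = -3/2 + √(14)/2 ≈ 0.3708.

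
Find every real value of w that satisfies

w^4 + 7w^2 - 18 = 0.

w = -1.4142 or w = 1.4142

Let u = w^2. The equation becomes u^2 + 7u - 18 = 0.
Factor: (u + 9)(u - 2) = 0, so u = -9 or u = 2.
w^2 = -9 < 0 has no real solution.
w^2 = 2 gives w = +/-sqrt(2) ~= +/-1.4142.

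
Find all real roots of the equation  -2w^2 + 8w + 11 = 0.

w = -1.0822 or w = 5.0822

Discriminant: (8)^2 - 4*(-2)*11 = 152.
Quadratic formula: w = (-8 +/- sqrt(152)) / (-4).
So w = 2 - sqrt(38)/2 ~= -1.0822 or w = 2 + sqrt(38)/2 ~= 5.0822.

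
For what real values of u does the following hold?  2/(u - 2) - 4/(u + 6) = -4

Multiply both sides by (u - 2)(u + 6):
2(u + 6) - 4(u - 2) = -4(u - 2)(u + 6).
Expand and collect terms: -4u² - 14u + 28 = 0.
By the quadratic formula, u = (14 ± √644) / -8, so u ≈ -4.9221 or u ≈ 1.4221.
Neither value makes a denominator zero (u ≠ 2, u ≠ -6), so both are valid.

u = -4.9221 or u = 1.4221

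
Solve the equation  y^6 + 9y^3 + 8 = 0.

y = -2 or y = -1

Let u = y^3. The equation becomes u^2 + 9u + 8 = 0.
Factor: (u + 1)(u + 8) = 0, so u = -1 or u = -8.
y^3 = -1 gives y = -1.
y^3 = -8 gives y = -2.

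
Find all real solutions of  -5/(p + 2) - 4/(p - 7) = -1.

p = 1 or p = 13

Multiply both sides by (p + 2)(p - 7):
-5(p - 7) - 4(p + 2) = -(p + 2)(p - 7).
Expand and collect terms: -p^2 + 14p - 13 = 0.
Factor or apply the quadratic formula: p = 1 or p = 13.
Neither value makes a denominator zero (p != -2, p != 7), so both are valid.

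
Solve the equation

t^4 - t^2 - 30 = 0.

Let u = t^2. The equation becomes u^2 - u - 30 = 0.
Factor: (u + 5)(u - 6) = 0, so u = -5 or u = 6.
t^2 = -5 < 0 has no real solution.
t^2 = 6 gives t = +/-sqrt(6) ~= +/-2.4495.

t = -2.4495 or t = 2.4495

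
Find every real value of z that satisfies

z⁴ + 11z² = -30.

No real solutions.

Let u = z². The equation becomes u² + 11u + 30 = 0.
Factor: (u + 5)(u + 6) = 0, so u = -5 or u = -6.
z² = -5 < 0 has no real solution.
z² = -6 < 0 has no real solution.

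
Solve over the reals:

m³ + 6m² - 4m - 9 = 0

Possible rational roots are divisors of -9. Testing m = -1 gives 0, so (m + 1) is a factor.
Divide: m³ + 6m² - 4m - 9 = (m + 1)(m² + 5m - 9).
Apply the quadratic formula to m² + 5m - 9 = 0: m = (-5 ± √61)/2, i.e. m ≈ 1.4051 or m ≈ -6.4051.

m = -6.4051 or m = -1 or m = 1.4051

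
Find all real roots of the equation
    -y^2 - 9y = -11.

y = -10.0902 or y = 1.0902

Rearrange to standard form: -y^2 - 9y + 11 = 0.
Discriminant: (-9)^2 - 4*(-1)*11 = 125.
Quadratic formula: y = (9 +/- sqrt(125)) / (-2).
So y = -5*sqrt(5)/2 - 9/2 ~= -10.0902 or y = -9/2 + 5*sqrt(5)/2 ~= 1.0902.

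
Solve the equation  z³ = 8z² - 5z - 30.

z = -1.5311 or z = 3 or z = 6.5311

Rearrange: z³ - 8z² + 5z + 30 = 0.
Possible rational roots are divisors of 30. Testing z = 3 gives 0, so (z - 3) is a factor.
Divide: z³ - 8z² + 5z + 30 = (z - 3)(z² - 5z - 10).
Apply the quadratic formula to z² - 5z - 10 = 0: z = (5 ± √65)/2, i.e. z ≈ 6.5311 or z ≈ -1.5311.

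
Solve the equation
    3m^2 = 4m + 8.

m = -1.0972 or m = 2.4305

Rearrange to standard form: 3m^2 - 4m - 8 = 0.
Discriminant: (-4)^2 - 4*3*(-8) = 112.
Quadratic formula: m = (4 +/- sqrt(112)) / 6.
So m = 2/3 + 2*sqrt(7)/3 ~= 2.4305 or m = 2/3 - 2*sqrt(7)/3 ~= -1.0972.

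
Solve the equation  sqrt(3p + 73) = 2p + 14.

p = -3

Square both sides: 3p + 73 = (2p + 14)^2.
Expand and rearrange: 4p^2 + 53p + 123 = 0.
Solving gives p = -3 or p = -10.25.
Check each candidate in the original equation:
  p = -3: sqrt(64) = 8, while 2p + 14 = 8 — valid.
  p = -10.25: sqrt(42.25) = 6.5, while 2p + 14 = -6.5 — extraneous.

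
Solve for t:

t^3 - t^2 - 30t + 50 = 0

t = -5.7417 or t = 1.7417 or t = 5

Possible rational roots are divisors of 50. Testing t = 5 gives 0, so (t - 5) is a factor.
Divide: t^3 - t^2 - 30t + 50 = (t - 5)(t^2 + 4t - 10).
Apply the quadratic formula to t^2 + 4t - 10 = 0: t = (-4 +/- sqrt(56))/2, i.e. t ~= 1.7417 or t ~= -5.7417.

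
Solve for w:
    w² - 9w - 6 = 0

w = -0.6235 or w = 9.6235

Discriminant: (-9)² − 4·1·(-6) = 105.
Quadratic formula: w = (9 ± √105) / 2.
So w = 9/2 + √(105)/2 ≈ 9.6235 or w = 9/2 - √(105)/2 ≈ -0.6235.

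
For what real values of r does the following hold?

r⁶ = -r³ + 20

Let u = r³. The equation becomes u² + u - 20 = 0.
Factor: (u - 4)(u + 5) = 0, so u = 4 or u = -5.
r³ = 4 gives r = ∛(4) ≈ 1.5874.
r³ = -5 gives r = -∛(5) ≈ -1.71.

r = -1.71 or r = 1.5874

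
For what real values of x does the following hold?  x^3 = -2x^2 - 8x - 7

Rearrange: x^3 + 2x^2 + 8x + 7 = 0.
Possible rational roots are divisors of 7. Testing x = -1 gives 0, so (x + 1) is a factor.
Divide: x^3 + 2x^2 + 8x + 7 = (x + 1)(x^2 + x + 7).
The quadratic x^2 + x + 7 has discriminant -27 < 0, so no further real roots.

x = -1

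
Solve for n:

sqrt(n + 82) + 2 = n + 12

Isolate the radical: sqrt(n + 82) = n + 10.
Square both sides: n + 82 = (n + 10)^2.
Expand and rearrange: n^2 + 19n + 18 = 0.
Solving gives n = -1 or n = -18.
Check each candidate in the original equation:
  n = -1: sqrt(81) = 9, while n + 10 = 9 — valid.
  n = -18: sqrt(64) = 8, while n + 10 = -8 — extraneous.

n = -1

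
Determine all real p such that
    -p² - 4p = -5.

Bring every term to one side: -p² - 4p + 5 = 0.
Factor: -1(p + 5)(p - 1) = 0.
So p = -5 or p = 1.

p = -5 or p = 1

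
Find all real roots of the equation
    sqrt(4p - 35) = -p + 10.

p = 9

Square both sides: 4p - 35 = (-p + 10)^2.
Expand and rearrange: p^2 - 24p + 135 = 0.
Solving gives p = 15 or p = 9.
Check each candidate in the original equation:
  p = 15: sqrt(25) = 5, while -p + 10 = -5 — extraneous.
  p = 9: sqrt(1) = 1, while -p + 10 = 1 — valid.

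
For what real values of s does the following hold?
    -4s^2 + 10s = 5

Rearrange to standard form: -4s^2 + 10s - 5 = 0.
Discriminant: (10)^2 - 4*(-4)*(-5) = 20.
Quadratic formula: s = (-10 +/- sqrt(20)) / (-8).
So s = 5/4 - sqrt(5)/4 ~= 0.691 or s = sqrt(5)/4 + 5/4 ~= 1.809.

s = 0.691 or s = 1.809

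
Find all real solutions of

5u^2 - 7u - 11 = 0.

u = -0.9401 or u = 2.3401

Discriminant: (-7)^2 - 4*5*(-11) = 269.
Quadratic formula: u = (7 +/- sqrt(269)) / 10.
So u = 7/10 + sqrt(269)/10 ~= 2.3401 or u = 7/10 - sqrt(269)/10 ~= -0.9401.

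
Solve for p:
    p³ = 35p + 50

p = -5 or p = -1.5311 or p = 6.5311

Rearrange: p³ - 35p - 50 = 0.
Possible rational roots are divisors of -50. Testing p = -5 gives 0, so (p + 5) is a factor.
Divide: p³ - 35p - 50 = (p + 5)(p² - 5p - 10).
Apply the quadratic formula to p² - 5p - 10 = 0: p = (5 ± √65)/2, i.e. p ≈ 6.5311 or p ≈ -1.5311.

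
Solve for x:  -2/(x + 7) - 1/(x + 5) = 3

Multiply both sides by (x + 7)(x + 5):
-2(x + 5) - (x + 7) = 3(x + 7)(x + 5).
Expand and collect terms: 3x^2 + 39x + 122 = 0.
By the quadratic formula, x = (-39 +/- sqrt(57)) / 6, so x ~= -5.2417 or x ~= -7.7583.
Neither value makes a denominator zero (x != -7, x != -5), so both are valid.

x = -7.7583 or x = -5.2417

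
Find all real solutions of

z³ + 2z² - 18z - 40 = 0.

z = -4 or z = -2.3166 or z = 4.3166

Possible rational roots are divisors of -40. Testing z = -4 gives 0, so (z + 4) is a factor.
Divide: z³ + 2z² - 18z - 40 = (z + 4)(z² - 2z - 10).
Apply the quadratic formula to z² - 2z - 10 = 0: z = (2 ± √44)/2, i.e. z ≈ 4.3166 or z ≈ -2.3166.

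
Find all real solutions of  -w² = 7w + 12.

w = -4 or w = -3

Bring every term to one side: -w² - 7w - 12 = 0.
Factor: -1(w + 4)(w + 3) = 0.
So w = -4 or w = -3.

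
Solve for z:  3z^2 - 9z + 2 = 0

z = 0.2417 or z = 2.7583

Discriminant: (-9)^2 - 4*3*2 = 57.
Quadratic formula: z = (9 +/- sqrt(57)) / 6.
So z = sqrt(57)/6 + 3/2 ~= 2.7583 or z = 3/2 - sqrt(57)/6 ~= 0.2417.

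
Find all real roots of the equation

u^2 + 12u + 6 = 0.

u = -11.4772 or u = -0.5228

Discriminant: (12)^2 - 4*1*6 = 120.
Quadratic formula: u = (-12 +/- sqrt(120)) / 2.
So u = -6 + sqrt(30) ~= -0.5228 or u = -6 - sqrt(30) ~= -11.4772.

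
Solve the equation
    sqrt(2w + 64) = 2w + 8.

Square both sides: 2w + 64 = (2w + 8)^2.
Expand and rearrange: 4w^2 + 30w = 0.
Solving gives w = 0 or w = -7.5.
Check each candidate in the original equation:
  w = 0: sqrt(64) = 8, while 2w + 8 = 8 — valid.
  w = -7.5: sqrt(49) = 7, while 2w + 8 = -7 — extraneous.

w = 0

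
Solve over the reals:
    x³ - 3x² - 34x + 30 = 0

x = -5 or x = 0.8377 or x = 7.1623

Possible rational roots are divisors of 30. Testing x = -5 gives 0, so (x + 5) is a factor.
Divide: x³ - 3x² - 34x + 30 = (x + 5)(x² - 8x + 6).
Apply the quadratic formula to x² - 8x + 6 = 0: x = (8 ± √40)/2, i.e. x ≈ 7.1623 or x ≈ 0.8377.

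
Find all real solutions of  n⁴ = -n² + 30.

Let u = n². The equation becomes u² + u - 30 = 0.
Factor: (u + 6)(u - 5) = 0, so u = -6 or u = 5.
n² = -6 < 0 has no real solution.
n² = 5 gives n = ±√(5) ≈ ±2.2361.

n = -2.2361 or n = 2.2361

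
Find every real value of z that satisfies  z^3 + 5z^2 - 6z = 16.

z = -5.5616 or z = -1.4384 or z = 2

Rearrange: z^3 + 5z^2 - 6z - 16 = 0.
Possible rational roots are divisors of -16. Testing z = 2 gives 0, so (z - 2) is a factor.
Divide: z^3 + 5z^2 - 6z - 16 = (z - 2)(z^2 + 7z + 8).
Apply the quadratic formula to z^2 + 7z + 8 = 0: z = (-7 +/- sqrt(17))/2, i.e. z ~= -1.4384 or z ~= -5.5616.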